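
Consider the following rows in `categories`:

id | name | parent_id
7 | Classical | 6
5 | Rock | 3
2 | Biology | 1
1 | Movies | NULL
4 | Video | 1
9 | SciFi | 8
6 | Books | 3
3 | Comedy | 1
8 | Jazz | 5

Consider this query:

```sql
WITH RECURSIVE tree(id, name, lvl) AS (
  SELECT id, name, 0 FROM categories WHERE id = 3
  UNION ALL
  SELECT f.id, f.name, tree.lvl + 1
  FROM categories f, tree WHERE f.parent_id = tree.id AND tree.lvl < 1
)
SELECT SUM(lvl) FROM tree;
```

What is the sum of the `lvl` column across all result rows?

2

Base: id=3 (Comedy) at lvl 0.
Iteration 1: rows with parent_id in {3} -> Rock (id 5, lvl 1), Books (id 6, lvl 1).
Iteration 2: lvl < 1 fails for all current rows; recursion stops.
SUM(lvl) = 0 + 1 + 1 = 2.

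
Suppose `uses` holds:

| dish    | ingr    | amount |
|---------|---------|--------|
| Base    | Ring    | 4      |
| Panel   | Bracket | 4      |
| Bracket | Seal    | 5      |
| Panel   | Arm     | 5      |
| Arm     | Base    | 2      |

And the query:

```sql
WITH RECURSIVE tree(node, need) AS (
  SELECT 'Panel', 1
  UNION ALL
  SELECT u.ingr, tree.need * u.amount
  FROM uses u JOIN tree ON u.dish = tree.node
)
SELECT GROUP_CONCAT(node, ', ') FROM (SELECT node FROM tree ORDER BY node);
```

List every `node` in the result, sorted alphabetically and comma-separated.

Base: (Panel, need=1).
Iteration 1: components of {Panel} -> Arm = 1*5 = 5, Bracket = 1*4 = 4.
Iteration 2: components of {Arm,Bracket} -> Base = 5*2 = 10, Seal = 4*5 = 20.
Iteration 3: components of {Base,Seal} -> Ring = 10*4 = 40.
Iteration 4: no further components; recursion stops.

Arm, Base, Bracket, Panel, Ring, Seal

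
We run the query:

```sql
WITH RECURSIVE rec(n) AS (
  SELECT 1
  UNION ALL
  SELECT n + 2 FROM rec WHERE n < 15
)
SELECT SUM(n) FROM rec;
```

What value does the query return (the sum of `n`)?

64

Base: n=1.
Iteration 1: 1 < 15 holds -> n = 1 + 2 = 3.
Iteration 2: 3 < 15 holds -> n = 3 + 2 = 5.
Iteration 3: 5 < 15 holds -> n = 5 + 2 = 7.
Iteration 4: 7 < 15 holds -> n = 7 + 2 = 9.
Iteration 5: 9 < 15 holds -> n = 9 + 2 = 11.
Iteration 6: 11 < 15 holds -> n = 11 + 2 = 13.
Iteration 7: 13 < 15 holds -> n = 13 + 2 = 15.
Iteration 8: 15 < 15 fails; recursion stops.
SUM(n) = 1 + 3 + 5 + 7 + 9 + 11 + 13 + 15 = 64.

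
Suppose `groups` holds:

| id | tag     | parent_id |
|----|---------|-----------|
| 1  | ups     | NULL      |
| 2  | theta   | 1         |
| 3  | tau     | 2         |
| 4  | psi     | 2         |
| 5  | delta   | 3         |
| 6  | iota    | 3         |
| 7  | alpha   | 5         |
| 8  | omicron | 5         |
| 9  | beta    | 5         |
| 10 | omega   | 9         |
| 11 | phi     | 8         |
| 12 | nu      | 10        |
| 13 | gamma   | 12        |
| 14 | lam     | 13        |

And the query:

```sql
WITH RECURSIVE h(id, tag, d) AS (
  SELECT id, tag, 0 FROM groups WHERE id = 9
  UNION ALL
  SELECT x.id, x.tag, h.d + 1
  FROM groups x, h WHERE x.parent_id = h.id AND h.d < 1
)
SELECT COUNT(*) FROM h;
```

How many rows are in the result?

2

Base: id=9 (beta) at d 0.
Iteration 1: rows with parent_id in {9} -> omega (id 10, d 1).
Iteration 2: d < 1 fails for all current rows; recursion stops.
Total rows emitted: 2.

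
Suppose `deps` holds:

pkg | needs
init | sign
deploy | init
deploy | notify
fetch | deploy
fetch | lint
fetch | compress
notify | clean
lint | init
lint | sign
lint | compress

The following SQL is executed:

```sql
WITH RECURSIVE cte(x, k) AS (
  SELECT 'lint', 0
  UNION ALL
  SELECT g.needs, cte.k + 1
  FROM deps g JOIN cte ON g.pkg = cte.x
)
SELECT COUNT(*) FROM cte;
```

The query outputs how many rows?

Base: (lint, k=0).
Iteration 1: edges from {lint} -> (compress, k=1), (init, k=1), (sign, k=1).
Iteration 2: edges from {compress,init,sign} -> (sign, k=2).
Iteration 3: no outgoing edges from {sign}; recursion stops.
Total rows emitted: 5.

5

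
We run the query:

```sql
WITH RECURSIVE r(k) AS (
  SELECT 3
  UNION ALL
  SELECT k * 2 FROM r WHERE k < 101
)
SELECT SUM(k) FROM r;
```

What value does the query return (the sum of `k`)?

Base: k=3.
Iteration 1: 3 < 101 holds -> k = 3 * 2 = 6.
Iteration 2: 6 < 101 holds -> k = 6 * 2 = 12.
Iteration 3: 12 < 101 holds -> k = 12 * 2 = 24.
Iteration 4: 24 < 101 holds -> k = 24 * 2 = 48.
Iteration 5: 48 < 101 holds -> k = 48 * 2 = 96.
Iteration 6: 96 < 101 holds -> k = 96 * 2 = 192.
Iteration 7: 192 < 101 fails; recursion stops.
SUM(k) = 3 + 6 + 12 + 24 + 48 + 96 + 192 = 381.

381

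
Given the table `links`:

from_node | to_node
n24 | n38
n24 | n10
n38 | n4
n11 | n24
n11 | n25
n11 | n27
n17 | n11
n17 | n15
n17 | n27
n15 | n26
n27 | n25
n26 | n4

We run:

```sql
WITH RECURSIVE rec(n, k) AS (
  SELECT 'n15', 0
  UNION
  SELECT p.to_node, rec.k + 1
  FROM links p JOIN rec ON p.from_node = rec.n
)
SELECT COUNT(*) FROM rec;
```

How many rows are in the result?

Base: (n15, k=0).
Iteration 1: edges from {n15} -> (n26, k=1).
Iteration 2: edges from {n26} -> (n4, k=2).
Iteration 3: no outgoing edges from {n4}; recursion stops.
Total rows emitted: 3.

3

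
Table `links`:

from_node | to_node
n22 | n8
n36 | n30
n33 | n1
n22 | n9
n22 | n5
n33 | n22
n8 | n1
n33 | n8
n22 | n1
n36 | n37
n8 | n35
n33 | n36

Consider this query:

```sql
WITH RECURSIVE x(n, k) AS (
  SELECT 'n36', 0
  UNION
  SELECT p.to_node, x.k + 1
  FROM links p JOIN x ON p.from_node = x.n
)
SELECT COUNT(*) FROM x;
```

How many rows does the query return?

3

Base: (n36, k=0).
Iteration 1: edges from {n36} -> (n30, k=1), (n37, k=1).
Iteration 2: no outgoing edges from {n30,n37}; recursion stops.
Total rows emitted: 3.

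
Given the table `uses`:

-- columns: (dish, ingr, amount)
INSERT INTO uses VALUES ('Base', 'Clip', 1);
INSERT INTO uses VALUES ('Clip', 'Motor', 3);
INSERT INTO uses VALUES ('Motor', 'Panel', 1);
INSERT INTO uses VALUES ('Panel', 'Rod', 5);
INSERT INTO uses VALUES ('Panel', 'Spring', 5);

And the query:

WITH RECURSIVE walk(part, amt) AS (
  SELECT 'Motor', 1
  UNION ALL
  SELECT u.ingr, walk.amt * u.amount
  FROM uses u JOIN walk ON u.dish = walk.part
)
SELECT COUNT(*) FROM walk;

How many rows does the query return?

4

Base: (Motor, amt=1).
Iteration 1: components of {Motor} -> Panel = 1*1 = 1.
Iteration 2: components of {Panel} -> Rod = 1*5 = 5, Spring = 1*5 = 5.
Iteration 3: no further components; recursion stops.
Total rows emitted: 4.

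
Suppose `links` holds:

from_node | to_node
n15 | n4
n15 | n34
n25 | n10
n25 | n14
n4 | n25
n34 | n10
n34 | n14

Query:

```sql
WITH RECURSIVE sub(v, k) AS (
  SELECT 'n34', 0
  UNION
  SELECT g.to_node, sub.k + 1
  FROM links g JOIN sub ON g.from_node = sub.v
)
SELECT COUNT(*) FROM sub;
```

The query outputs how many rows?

Base: (n34, k=0).
Iteration 1: edges from {n34} -> (n10, k=1), (n14, k=1).
Iteration 2: no outgoing edges from {n10,n14}; recursion stops.
Total rows emitted: 3.

3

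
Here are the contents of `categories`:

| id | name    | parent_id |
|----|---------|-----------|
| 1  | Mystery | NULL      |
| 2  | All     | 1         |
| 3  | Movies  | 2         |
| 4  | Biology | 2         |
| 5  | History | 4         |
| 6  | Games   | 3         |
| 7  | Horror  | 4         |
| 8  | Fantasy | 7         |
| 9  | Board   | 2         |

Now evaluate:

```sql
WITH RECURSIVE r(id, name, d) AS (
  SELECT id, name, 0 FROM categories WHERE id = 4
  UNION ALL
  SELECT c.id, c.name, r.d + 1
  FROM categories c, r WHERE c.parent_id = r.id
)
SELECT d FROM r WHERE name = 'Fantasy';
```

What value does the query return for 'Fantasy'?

2

Base: id=4 (Biology) at d 0.
Iteration 1: rows with parent_id in {4} -> History (id 5, d 1), Horror (id 7, d 1).
Iteration 2: rows with parent_id in {5,7} -> Fantasy (id 8, d 2).
Iteration 3: no rows with parent_id in {8}; recursion stops.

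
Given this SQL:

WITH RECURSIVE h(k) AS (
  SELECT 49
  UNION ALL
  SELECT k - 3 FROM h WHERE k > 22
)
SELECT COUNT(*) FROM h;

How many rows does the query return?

Base: k=49.
Iteration 1: 49 > 22 holds -> k = 49 - 3 = 46.
Iteration 2: 46 > 22 holds -> k = 46 - 3 = 43.
Iteration 3: 43 > 22 holds -> k = 43 - 3 = 40.
Iteration 4: 40 > 22 holds -> k = 40 - 3 = 37.
Iteration 5: 37 > 22 holds -> k = 37 - 3 = 34.
Iteration 6: 34 > 22 holds -> k = 34 - 3 = 31.
Iteration 7: 31 > 22 holds -> k = 31 - 3 = 28.
Iteration 8: 28 > 22 holds -> k = 28 - 3 = 25.
Iteration 9: 25 > 22 holds -> k = 25 - 3 = 22.
Iteration 10: 22 > 22 fails; recursion stops.
Total rows emitted: 10.

10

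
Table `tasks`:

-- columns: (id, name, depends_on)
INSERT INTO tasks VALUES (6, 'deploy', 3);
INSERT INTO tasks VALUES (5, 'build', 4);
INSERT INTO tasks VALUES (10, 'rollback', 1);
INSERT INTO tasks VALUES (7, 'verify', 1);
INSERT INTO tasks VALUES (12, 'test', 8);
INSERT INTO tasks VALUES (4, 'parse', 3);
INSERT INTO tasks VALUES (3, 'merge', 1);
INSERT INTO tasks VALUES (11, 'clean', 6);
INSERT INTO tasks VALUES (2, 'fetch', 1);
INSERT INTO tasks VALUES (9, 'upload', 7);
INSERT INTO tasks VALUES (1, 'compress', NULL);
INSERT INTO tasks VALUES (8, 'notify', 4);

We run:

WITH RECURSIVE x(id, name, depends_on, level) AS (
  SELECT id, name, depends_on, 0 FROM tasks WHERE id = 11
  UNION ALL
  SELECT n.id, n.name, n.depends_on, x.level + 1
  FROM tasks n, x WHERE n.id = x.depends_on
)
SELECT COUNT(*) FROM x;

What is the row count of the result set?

4

Base: id=11 (clean), depends_on=6, level 0.
Iteration 1: join on id=6 -> deploy (id 6, depends_on=3, level 1).
Iteration 2: join on id=3 -> merge (id 3, depends_on=1, level 2).
Iteration 3: join on id=1 -> compress (id 1, depends_on=NULL, level 3).
Iteration 4: depends_on is NULL; no match; recursion stops.
Total rows emitted: 4.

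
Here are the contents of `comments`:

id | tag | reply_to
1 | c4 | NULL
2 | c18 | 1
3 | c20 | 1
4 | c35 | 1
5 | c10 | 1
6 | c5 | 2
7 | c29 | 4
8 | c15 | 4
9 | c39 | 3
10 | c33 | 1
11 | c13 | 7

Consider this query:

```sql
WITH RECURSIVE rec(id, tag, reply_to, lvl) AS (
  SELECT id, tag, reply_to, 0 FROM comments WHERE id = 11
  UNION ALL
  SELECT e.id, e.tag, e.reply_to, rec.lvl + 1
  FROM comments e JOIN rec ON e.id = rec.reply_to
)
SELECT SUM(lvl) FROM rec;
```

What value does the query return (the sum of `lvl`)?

Base: id=11 (c13), reply_to=7, lvl 0.
Iteration 1: join on id=7 -> c29 (id 7, reply_to=4, lvl 1).
Iteration 2: join on id=4 -> c35 (id 4, reply_to=1, lvl 2).
Iteration 3: join on id=1 -> c4 (id 1, reply_to=NULL, lvl 3).
Iteration 4: reply_to is NULL; no match; recursion stops.
SUM(lvl) = 0 + 1 + 2 + 3 = 6.

6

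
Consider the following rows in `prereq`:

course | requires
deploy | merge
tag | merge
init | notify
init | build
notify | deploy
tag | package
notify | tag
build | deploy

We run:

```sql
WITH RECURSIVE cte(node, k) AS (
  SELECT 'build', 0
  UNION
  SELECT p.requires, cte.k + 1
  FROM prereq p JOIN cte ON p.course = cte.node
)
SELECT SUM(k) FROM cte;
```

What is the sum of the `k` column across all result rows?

Base: (build, k=0).
Iteration 1: edges from {build} -> (deploy, k=1).
Iteration 2: edges from {deploy} -> (merge, k=2).
Iteration 3: no outgoing edges from {merge}; recursion stops.
SUM(k) = 0 + 1 + 2 = 3.

3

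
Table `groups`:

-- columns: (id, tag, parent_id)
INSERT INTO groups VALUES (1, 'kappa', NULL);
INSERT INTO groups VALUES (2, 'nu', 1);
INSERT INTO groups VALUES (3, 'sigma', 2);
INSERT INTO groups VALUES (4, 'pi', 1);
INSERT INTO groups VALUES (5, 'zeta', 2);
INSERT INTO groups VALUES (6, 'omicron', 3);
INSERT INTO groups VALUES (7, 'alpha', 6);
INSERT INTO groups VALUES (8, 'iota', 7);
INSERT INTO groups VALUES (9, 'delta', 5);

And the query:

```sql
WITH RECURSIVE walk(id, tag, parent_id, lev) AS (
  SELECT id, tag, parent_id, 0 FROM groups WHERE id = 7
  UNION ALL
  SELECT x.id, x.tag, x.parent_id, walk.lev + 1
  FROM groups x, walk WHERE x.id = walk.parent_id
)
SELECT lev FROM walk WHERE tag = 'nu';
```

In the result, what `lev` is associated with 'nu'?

3

Base: id=7 (alpha), parent_id=6, lev 0.
Iteration 1: join on id=6 -> omicron (id 6, parent_id=3, lev 1).
Iteration 2: join on id=3 -> sigma (id 3, parent_id=2, lev 2).
Iteration 3: join on id=2 -> nu (id 2, parent_id=1, lev 3).
Iteration 4: join on id=1 -> kappa (id 1, parent_id=NULL, lev 4).
Iteration 5: parent_id is NULL; no match; recursion stops.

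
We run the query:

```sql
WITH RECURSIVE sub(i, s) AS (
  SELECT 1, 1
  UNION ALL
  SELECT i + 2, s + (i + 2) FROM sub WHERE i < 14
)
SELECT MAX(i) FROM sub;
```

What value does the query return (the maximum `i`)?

Base: i=1, s=1.
Iteration 1: 1 < 14 holds -> i = 1 + 2 = 3, s = 1 + 3 = 4.
Iteration 2: 3 < 14 holds -> i = 3 + 2 = 5, s = 4 + 5 = 9.
Iteration 3: 5 < 14 holds -> i = 5 + 2 = 7, s = 9 + 7 = 16.
Iteration 4: 7 < 14 holds -> i = 7 + 2 = 9, s = 16 + 9 = 25.
Iteration 5: 9 < 14 holds -> i = 9 + 2 = 11, s = 25 + 11 = 36.
Iteration 6: 11 < 14 holds -> i = 11 + 2 = 13, s = 36 + 13 = 49.
Iteration 7: 13 < 14 holds -> i = 13 + 2 = 15, s = 49 + 15 = 64.
Iteration 8: 15 < 14 fails; recursion stops.
i values: 1, 3, 5, 7, 9, 11, 13, 15; the maximum is 15.

15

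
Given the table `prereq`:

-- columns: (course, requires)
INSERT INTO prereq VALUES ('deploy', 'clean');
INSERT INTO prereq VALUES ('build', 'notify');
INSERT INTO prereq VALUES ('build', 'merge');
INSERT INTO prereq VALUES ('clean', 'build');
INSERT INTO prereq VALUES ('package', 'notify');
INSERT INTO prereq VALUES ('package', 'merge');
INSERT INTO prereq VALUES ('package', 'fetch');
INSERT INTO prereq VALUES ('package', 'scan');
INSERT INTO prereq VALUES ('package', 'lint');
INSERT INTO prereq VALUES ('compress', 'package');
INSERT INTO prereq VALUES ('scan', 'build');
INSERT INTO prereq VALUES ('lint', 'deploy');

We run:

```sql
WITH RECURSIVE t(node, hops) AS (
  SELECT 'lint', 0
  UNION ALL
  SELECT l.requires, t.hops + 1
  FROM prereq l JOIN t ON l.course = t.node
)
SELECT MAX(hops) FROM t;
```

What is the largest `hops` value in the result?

4

Base: (lint, hops=0).
Iteration 1: edges from {lint} -> (deploy, hops=1).
Iteration 2: edges from {deploy} -> (clean, hops=2).
Iteration 3: edges from {clean} -> (build, hops=3).
Iteration 4: edges from {build} -> (merge, hops=4), (notify, hops=4).
Iteration 5: no outgoing edges from {merge,notify}; recursion stops.
hops values: 0, 1, 2, 3, 4, 4; the maximum is 4.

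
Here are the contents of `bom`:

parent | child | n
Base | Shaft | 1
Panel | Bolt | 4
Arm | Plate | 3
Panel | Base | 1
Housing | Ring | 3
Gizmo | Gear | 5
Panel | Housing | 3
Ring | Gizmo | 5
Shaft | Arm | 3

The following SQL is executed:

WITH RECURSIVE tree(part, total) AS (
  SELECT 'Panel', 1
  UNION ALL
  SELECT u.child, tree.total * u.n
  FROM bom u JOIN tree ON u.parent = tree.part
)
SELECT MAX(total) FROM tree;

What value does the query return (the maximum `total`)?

Base: (Panel, total=1).
Iteration 1: components of {Panel} -> Base = 1*1 = 1, Bolt = 1*4 = 4, Housing = 1*3 = 3.
Iteration 2: components of {Base,Bolt,Housing} -> Ring = 3*3 = 9, Shaft = 1*1 = 1.
Iteration 3: components of {Ring,Shaft} -> Arm = 1*3 = 3, Gizmo = 9*5 = 45.
Iteration 4: components of {Arm,Gizmo} -> Gear = 45*5 = 225, Plate = 3*3 = 9.
Iteration 5: no further components; recursion stops.
total values: 1, 4, 1, 3, 1, 9, 3, 45, 9, 225; the maximum is 225.

225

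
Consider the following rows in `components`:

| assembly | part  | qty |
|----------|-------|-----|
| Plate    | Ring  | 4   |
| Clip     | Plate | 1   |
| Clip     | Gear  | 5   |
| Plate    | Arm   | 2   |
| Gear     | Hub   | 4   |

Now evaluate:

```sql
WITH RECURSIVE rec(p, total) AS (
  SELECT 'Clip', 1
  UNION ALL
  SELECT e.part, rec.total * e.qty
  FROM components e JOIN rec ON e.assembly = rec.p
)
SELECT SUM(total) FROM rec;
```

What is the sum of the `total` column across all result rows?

Base: (Clip, total=1).
Iteration 1: components of {Clip} -> Gear = 1*5 = 5, Plate = 1*1 = 1.
Iteration 2: components of {Gear,Plate} -> Arm = 1*2 = 2, Hub = 5*4 = 20, Ring = 1*4 = 4.
Iteration 3: no further components; recursion stops.
SUM(total) = 1 + 5 + 1 + 20 + 2 + 4 = 33.

33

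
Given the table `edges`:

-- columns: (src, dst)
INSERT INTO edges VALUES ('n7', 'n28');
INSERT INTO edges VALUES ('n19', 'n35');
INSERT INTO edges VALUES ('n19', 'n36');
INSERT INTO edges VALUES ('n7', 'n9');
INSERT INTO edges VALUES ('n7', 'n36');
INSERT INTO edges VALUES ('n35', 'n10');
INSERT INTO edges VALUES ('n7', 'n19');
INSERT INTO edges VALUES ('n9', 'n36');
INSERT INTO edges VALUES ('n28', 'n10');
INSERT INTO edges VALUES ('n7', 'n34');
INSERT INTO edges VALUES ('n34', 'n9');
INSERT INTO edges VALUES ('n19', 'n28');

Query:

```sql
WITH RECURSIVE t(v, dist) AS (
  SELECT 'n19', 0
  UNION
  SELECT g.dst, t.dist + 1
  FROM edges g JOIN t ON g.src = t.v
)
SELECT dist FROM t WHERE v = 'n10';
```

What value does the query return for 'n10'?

2

Base: (n19, dist=0).
Iteration 1: edges from {n19} -> (n28, dist=1), (n35, dist=1), (n36, dist=1).
Iteration 2: edges from {n28,n35,n36} -> (n10, dist=2). [UNION drops 1 duplicate row(s)]
Iteration 3: no outgoing edges from {n10}; recursion stops.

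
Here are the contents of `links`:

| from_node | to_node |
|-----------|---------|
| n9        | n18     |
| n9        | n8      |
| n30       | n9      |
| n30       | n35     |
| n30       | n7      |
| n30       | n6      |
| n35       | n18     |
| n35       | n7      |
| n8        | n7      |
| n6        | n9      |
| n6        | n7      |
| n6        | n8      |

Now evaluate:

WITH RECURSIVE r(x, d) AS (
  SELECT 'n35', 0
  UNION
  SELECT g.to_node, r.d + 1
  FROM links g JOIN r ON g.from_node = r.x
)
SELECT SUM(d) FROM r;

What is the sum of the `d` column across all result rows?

Base: (n35, d=0).
Iteration 1: edges from {n35} -> (n18, d=1), (n7, d=1).
Iteration 2: no outgoing edges from {n18,n7}; recursion stops.
SUM(d) = 0 + 1 + 1 = 2.

2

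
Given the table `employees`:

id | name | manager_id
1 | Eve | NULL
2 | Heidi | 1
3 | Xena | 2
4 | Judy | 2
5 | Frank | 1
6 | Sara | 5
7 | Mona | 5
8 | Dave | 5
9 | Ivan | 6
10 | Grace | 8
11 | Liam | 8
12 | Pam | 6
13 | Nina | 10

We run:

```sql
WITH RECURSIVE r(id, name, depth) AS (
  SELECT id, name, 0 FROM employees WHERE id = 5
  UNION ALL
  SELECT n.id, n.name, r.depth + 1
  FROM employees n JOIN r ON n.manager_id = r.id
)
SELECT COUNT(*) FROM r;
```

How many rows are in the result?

9

Base: id=5 (Frank) at depth 0.
Iteration 1: rows with manager_id in {5} -> Sara (id 6, depth 1), Mona (id 7, depth 1), Dave (id 8, depth 1).
Iteration 2: rows with manager_id in {6,7,8} -> Ivan (id 9, depth 2), Grace (id 10, depth 2), Liam (id 11, depth 2), Pam (id 12, depth 2).
Iteration 3: rows with manager_id in {9,10,11,12} -> Nina (id 13, depth 3).
Iteration 4: no rows with manager_id in {13}; recursion stops.
Total rows emitted: 9.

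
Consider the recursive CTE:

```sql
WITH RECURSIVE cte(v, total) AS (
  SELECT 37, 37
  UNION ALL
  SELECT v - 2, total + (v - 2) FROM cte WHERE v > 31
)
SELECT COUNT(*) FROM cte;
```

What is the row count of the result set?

4

Base: v=37, total=37.
Iteration 1: 37 > 31 holds -> v = 37 - 2 = 35, total = 37 + 35 = 72.
Iteration 2: 35 > 31 holds -> v = 35 - 2 = 33, total = 72 + 33 = 105.
Iteration 3: 33 > 31 holds -> v = 33 - 2 = 31, total = 105 + 31 = 136.
Iteration 4: 31 > 31 fails; recursion stops.
Total rows emitted: 4.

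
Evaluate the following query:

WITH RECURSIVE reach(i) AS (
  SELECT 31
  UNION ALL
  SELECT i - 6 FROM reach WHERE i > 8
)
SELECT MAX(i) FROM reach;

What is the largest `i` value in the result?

31

Base: i=31.
Iteration 1: 31 > 8 holds -> i = 31 - 6 = 25.
Iteration 2: 25 > 8 holds -> i = 25 - 6 = 19.
Iteration 3: 19 > 8 holds -> i = 19 - 6 = 13.
Iteration 4: 13 > 8 holds -> i = 13 - 6 = 7.
Iteration 5: 7 > 8 fails; recursion stops.
i values: 31, 25, 19, 13, 7; the maximum is 31.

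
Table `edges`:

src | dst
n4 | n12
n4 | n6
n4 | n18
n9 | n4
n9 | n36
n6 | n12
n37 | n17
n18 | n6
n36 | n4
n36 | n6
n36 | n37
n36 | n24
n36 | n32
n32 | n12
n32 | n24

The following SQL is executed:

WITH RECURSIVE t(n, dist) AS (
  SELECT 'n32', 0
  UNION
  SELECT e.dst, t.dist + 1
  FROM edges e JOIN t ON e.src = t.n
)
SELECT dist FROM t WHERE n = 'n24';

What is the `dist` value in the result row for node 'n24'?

Base: (n32, dist=0).
Iteration 1: edges from {n32} -> (n12, dist=1), (n24, dist=1).
Iteration 2: no outgoing edges from {n12,n24}; recursion stops.

1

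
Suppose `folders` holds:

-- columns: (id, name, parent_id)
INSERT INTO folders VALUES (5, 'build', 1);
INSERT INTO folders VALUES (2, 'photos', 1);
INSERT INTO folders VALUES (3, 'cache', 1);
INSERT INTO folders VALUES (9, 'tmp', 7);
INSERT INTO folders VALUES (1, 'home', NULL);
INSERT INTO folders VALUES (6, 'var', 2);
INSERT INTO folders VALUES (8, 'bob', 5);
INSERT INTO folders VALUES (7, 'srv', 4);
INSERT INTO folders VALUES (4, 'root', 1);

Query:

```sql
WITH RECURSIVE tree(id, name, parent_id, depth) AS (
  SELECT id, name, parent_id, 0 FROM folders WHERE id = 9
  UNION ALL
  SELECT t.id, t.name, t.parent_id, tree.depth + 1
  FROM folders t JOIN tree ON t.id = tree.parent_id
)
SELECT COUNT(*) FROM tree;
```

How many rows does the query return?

Base: id=9 (tmp), parent_id=7, depth 0.
Iteration 1: join on id=7 -> srv (id 7, parent_id=4, depth 1).
Iteration 2: join on id=4 -> root (id 4, parent_id=1, depth 2).
Iteration 3: join on id=1 -> home (id 1, parent_id=NULL, depth 3).
Iteration 4: parent_id is NULL; no match; recursion stops.
Total rows emitted: 4.

4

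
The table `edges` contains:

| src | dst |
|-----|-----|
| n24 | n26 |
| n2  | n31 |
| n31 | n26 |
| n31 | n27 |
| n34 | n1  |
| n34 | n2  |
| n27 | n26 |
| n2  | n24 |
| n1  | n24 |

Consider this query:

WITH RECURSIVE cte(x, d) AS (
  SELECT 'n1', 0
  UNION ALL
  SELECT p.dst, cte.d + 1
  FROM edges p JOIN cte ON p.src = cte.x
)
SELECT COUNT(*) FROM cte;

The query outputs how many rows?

Base: (n1, d=0).
Iteration 1: edges from {n1} -> (n24, d=1).
Iteration 2: edges from {n24} -> (n26, d=2).
Iteration 3: no outgoing edges from {n26}; recursion stops.
Total rows emitted: 3.

3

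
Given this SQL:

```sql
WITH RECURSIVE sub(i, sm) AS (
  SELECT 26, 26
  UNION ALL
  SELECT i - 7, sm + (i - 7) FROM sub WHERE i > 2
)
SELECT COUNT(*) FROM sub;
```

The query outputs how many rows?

5

Base: i=26, sm=26.
Iteration 1: 26 > 2 holds -> i = 26 - 7 = 19, sm = 26 + 19 = 45.
Iteration 2: 19 > 2 holds -> i = 19 - 7 = 12, sm = 45 + 12 = 57.
Iteration 3: 12 > 2 holds -> i = 12 - 7 = 5, sm = 57 + 5 = 62.
Iteration 4: 5 > 2 holds -> i = 5 - 7 = -2, sm = 62 + -2 = 60.
Iteration 5: -2 > 2 fails; recursion stops.
Total rows emitted: 5.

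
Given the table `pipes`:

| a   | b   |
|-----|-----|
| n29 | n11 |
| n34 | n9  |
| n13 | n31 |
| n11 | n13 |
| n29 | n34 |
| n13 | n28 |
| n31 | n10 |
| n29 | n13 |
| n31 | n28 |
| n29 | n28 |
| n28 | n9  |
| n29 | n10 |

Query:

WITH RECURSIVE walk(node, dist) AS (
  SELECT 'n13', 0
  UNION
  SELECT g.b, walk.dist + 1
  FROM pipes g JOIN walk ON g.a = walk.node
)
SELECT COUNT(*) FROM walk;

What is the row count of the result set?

7

Base: (n13, dist=0).
Iteration 1: edges from {n13} -> (n28, dist=1), (n31, dist=1).
Iteration 2: edges from {n28,n31} -> (n10, dist=2), (n28, dist=2), (n9, dist=2).
Iteration 3: edges from {n10,n28,n9} -> (n9, dist=3).
Iteration 4: no outgoing edges from {n9}; recursion stops.
Total rows emitted: 7.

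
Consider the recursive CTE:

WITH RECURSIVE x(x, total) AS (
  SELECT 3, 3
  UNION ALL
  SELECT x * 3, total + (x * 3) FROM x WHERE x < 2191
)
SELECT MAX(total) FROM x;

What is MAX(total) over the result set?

9840

Base: x=3, total=3.
Iteration 1: 3 < 2191 holds -> x = 3 * 3 = 9, total = 3 + 9 = 12.
Iteration 2: 9 < 2191 holds -> x = 9 * 3 = 27, total = 12 + 27 = 39.
Iteration 3: 27 < 2191 holds -> x = 27 * 3 = 81, total = 39 + 81 = 120.
Iteration 4: 81 < 2191 holds -> x = 81 * 3 = 243, total = 120 + 243 = 363.
Iteration 5: 243 < 2191 holds -> x = 243 * 3 = 729, total = 363 + 729 = 1092.
Iteration 6: 729 < 2191 holds -> x = 729 * 3 = 2187, total = 1092 + 2187 = 3279.
Iteration 7: 2187 < 2191 holds -> x = 2187 * 3 = 6561, total = 3279 + 6561 = 9840.
Iteration 8: 6561 < 2191 fails; recursion stops.
total values: 3, 12, 39, 120, 363, 1092, 3279, 9840; the maximum is 9840.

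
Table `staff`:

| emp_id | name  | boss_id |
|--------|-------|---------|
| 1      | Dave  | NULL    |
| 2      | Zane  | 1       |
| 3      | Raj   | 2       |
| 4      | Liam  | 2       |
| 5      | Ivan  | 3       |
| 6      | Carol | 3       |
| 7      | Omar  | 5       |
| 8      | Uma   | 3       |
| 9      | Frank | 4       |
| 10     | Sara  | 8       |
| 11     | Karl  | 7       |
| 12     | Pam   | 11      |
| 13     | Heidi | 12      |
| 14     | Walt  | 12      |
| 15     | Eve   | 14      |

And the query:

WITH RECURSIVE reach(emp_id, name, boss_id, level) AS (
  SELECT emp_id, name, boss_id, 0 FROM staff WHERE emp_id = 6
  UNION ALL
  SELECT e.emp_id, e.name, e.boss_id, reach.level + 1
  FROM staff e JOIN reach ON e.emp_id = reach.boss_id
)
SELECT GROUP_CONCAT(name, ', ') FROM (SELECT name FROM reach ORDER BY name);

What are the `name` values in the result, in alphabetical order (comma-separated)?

Base: emp_id=6 (Carol), boss_id=3, level 0.
Iteration 1: join on emp_id=3 -> Raj (id 3, boss_id=2, level 1).
Iteration 2: join on emp_id=2 -> Zane (id 2, boss_id=1, level 2).
Iteration 3: join on emp_id=1 -> Dave (id 1, boss_id=NULL, level 3).
Iteration 4: boss_id is NULL; no match; recursion stops.

Carol, Dave, Raj, Zane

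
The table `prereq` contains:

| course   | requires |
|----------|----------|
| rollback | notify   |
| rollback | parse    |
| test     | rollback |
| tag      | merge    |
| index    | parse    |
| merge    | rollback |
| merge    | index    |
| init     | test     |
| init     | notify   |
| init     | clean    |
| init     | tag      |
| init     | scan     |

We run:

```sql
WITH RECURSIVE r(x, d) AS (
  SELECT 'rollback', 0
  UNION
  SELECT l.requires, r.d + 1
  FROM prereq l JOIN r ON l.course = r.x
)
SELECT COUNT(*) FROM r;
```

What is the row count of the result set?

Base: (rollback, d=0).
Iteration 1: edges from {rollback} -> (notify, d=1), (parse, d=1).
Iteration 2: no outgoing edges from {notify,parse}; recursion stops.
Total rows emitted: 3.

3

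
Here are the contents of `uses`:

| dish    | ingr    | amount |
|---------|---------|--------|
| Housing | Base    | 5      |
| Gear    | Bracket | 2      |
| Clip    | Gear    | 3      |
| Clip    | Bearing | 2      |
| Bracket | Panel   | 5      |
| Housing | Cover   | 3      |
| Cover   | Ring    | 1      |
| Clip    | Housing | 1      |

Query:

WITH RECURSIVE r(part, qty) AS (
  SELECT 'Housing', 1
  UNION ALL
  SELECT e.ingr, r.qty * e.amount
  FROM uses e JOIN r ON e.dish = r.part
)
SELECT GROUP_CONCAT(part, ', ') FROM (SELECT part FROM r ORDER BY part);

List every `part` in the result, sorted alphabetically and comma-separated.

Base, Cover, Housing, Ring

Base: (Housing, qty=1).
Iteration 1: components of {Housing} -> Base = 1*5 = 5, Cover = 1*3 = 3.
Iteration 2: components of {Base,Cover} -> Ring = 3*1 = 3.
Iteration 3: no further components; recursion stops.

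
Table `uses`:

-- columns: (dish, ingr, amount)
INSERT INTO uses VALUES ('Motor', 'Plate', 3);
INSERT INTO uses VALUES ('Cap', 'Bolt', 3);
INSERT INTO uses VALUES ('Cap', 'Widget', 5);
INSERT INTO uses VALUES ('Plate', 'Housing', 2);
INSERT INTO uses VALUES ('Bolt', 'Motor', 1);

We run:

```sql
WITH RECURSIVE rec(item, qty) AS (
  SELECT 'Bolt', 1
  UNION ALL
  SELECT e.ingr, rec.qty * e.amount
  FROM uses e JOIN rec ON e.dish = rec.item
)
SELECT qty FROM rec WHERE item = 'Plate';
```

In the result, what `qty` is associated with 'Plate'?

3

Base: (Bolt, qty=1).
Iteration 1: components of {Bolt} -> Motor = 1*1 = 1.
Iteration 2: components of {Motor} -> Plate = 1*3 = 3.
Iteration 3: components of {Plate} -> Housing = 3*2 = 6.
Iteration 4: no further components; recursion stops.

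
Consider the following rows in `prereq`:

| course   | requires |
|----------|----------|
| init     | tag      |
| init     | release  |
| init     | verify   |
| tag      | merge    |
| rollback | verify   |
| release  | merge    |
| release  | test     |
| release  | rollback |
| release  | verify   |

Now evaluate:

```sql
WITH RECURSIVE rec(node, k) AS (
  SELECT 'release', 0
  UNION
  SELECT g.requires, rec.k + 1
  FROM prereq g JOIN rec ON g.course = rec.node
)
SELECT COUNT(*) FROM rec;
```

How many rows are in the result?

Base: (release, k=0).
Iteration 1: edges from {release} -> (merge, k=1), (rollback, k=1), (test, k=1), (verify, k=1).
Iteration 2: edges from {merge,rollback,test,verify} -> (verify, k=2).
Iteration 3: no outgoing edges from {verify}; recursion stops.
Total rows emitted: 6.

6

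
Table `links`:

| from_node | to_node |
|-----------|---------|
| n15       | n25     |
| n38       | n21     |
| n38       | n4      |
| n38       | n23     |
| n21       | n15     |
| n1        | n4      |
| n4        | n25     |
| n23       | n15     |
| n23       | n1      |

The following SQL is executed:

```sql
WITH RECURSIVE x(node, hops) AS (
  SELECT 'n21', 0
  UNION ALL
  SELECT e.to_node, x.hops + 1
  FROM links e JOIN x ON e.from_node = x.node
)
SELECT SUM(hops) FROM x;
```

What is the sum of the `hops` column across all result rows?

3

Base: (n21, hops=0).
Iteration 1: edges from {n21} -> (n15, hops=1).
Iteration 2: edges from {n15} -> (n25, hops=2).
Iteration 3: no outgoing edges from {n25}; recursion stops.
SUM(hops) = 0 + 1 + 2 = 3.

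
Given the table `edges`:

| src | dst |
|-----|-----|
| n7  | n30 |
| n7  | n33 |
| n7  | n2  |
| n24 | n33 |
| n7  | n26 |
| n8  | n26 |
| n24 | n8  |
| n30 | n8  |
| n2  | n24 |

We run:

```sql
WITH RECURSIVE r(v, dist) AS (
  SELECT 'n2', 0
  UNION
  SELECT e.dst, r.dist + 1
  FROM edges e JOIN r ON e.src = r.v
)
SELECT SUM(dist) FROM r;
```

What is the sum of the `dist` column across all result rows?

8

Base: (n2, dist=0).
Iteration 1: edges from {n2} -> (n24, dist=1).
Iteration 2: edges from {n24} -> (n33, dist=2), (n8, dist=2).
Iteration 3: edges from {n33,n8} -> (n26, dist=3).
Iteration 4: no outgoing edges from {n26}; recursion stops.
SUM(dist) = 0 + 1 + 2 + 2 + 3 = 8.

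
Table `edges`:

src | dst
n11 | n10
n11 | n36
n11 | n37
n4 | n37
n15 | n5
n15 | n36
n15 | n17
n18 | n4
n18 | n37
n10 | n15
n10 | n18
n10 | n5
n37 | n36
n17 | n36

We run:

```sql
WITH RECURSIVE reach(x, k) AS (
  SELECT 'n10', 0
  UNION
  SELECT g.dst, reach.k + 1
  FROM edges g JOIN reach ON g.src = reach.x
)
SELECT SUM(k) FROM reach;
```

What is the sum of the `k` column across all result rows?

Base: (n10, k=0).
Iteration 1: edges from {n10} -> (n15, k=1), (n18, k=1), (n5, k=1).
Iteration 2: edges from {n15,n18,n5} -> (n17, k=2), (n36, k=2), (n37, k=2), (n4, k=2), (n5, k=2).
Iteration 3: edges from {n17,n36,n37,n4,n5} -> (n36, k=3), (n37, k=3). [UNION drops 1 duplicate row(s)]
Iteration 4: edges from {n36,n37} -> (n36, k=4).
Iteration 5: no outgoing edges from {n36}; recursion stops.
SUM(k) = 0 + 1 + 1 + 1 + 2 + 2 + 2 + 2 + 2 + 3 + 3 + 4 = 23.

23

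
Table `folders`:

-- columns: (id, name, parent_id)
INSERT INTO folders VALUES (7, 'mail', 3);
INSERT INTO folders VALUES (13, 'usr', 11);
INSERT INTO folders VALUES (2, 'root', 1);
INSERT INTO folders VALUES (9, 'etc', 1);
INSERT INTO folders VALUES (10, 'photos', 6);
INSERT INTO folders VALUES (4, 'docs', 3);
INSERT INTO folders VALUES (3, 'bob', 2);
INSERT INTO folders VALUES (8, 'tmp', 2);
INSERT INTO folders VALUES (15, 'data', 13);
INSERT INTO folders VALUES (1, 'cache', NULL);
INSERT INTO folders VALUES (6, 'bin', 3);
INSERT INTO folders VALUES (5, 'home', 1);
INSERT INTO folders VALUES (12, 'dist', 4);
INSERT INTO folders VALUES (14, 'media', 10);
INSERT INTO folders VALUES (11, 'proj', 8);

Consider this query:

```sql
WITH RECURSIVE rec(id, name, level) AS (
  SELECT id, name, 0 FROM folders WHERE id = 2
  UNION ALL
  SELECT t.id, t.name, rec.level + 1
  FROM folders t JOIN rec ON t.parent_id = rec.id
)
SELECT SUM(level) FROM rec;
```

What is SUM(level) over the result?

27

Base: id=2 (root) at level 0.
Iteration 1: rows with parent_id in {2} -> bob (id 3, level 1), tmp (id 8, level 1).
Iteration 2: rows with parent_id in {3,8} -> docs (id 4, level 2), bin (id 6, level 2), mail (id 7, level 2), proj (id 11, level 2).
Iteration 3: rows with parent_id in {4,6,7,11} -> photos (id 10, level 3), dist (id 12, level 3), usr (id 13, level 3).
Iteration 4: rows with parent_id in {10,12,13} -> media (id 14, level 4), data (id 15, level 4).
Iteration 5: no rows with parent_id in {14,15}; recursion stops.
SUM(level) = 0 + 1 + 1 + 2 + 2 + 2 + 2 + 3 + 3 + 3 + 4 + 4 = 27.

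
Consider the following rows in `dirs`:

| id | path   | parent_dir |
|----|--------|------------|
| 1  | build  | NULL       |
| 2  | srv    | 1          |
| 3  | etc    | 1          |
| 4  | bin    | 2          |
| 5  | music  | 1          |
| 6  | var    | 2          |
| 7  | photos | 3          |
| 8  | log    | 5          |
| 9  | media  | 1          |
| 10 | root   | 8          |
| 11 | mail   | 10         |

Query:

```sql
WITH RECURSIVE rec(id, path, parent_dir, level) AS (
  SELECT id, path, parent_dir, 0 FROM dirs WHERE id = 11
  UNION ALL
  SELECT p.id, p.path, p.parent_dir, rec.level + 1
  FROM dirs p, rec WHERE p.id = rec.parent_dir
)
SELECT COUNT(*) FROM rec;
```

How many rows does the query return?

Base: id=11 (mail), parent_dir=10, level 0.
Iteration 1: join on id=10 -> root (id 10, parent_dir=8, level 1).
Iteration 2: join on id=8 -> log (id 8, parent_dir=5, level 2).
Iteration 3: join on id=5 -> music (id 5, parent_dir=1, level 3).
Iteration 4: join on id=1 -> build (id 1, parent_dir=NULL, level 4).
Iteration 5: parent_dir is NULL; no match; recursion stops.
Total rows emitted: 5.

5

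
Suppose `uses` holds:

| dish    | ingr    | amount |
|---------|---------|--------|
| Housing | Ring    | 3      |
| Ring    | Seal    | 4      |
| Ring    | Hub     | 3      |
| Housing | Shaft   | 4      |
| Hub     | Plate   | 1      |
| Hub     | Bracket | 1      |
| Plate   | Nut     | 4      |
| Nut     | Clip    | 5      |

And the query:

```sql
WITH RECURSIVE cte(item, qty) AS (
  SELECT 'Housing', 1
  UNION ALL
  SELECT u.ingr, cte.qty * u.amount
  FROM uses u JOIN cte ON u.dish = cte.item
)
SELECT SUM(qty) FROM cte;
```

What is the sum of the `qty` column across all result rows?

263

Base: (Housing, qty=1).
Iteration 1: components of {Housing} -> Ring = 1*3 = 3, Shaft = 1*4 = 4.
Iteration 2: components of {Ring,Shaft} -> Hub = 3*3 = 9, Seal = 3*4 = 12.
Iteration 3: components of {Hub,Seal} -> Bracket = 9*1 = 9, Plate = 9*1 = 9.
Iteration 4: components of {Bracket,Plate} -> Nut = 9*4 = 36.
Iteration 5: components of {Nut} -> Clip = 36*5 = 180.
Iteration 6: no further components; recursion stops.
SUM(qty) = 1 + 3 + 4 + 12 + 9 + 9 + 9 + 36 + 180 = 263.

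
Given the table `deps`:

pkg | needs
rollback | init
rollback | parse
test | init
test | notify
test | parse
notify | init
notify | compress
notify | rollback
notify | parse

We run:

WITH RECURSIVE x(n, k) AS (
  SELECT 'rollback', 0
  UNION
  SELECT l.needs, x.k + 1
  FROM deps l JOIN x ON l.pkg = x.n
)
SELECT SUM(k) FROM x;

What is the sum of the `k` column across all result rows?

2

Base: (rollback, k=0).
Iteration 1: edges from {rollback} -> (init, k=1), (parse, k=1).
Iteration 2: no outgoing edges from {init,parse}; recursion stops.
SUM(k) = 0 + 1 + 1 = 2.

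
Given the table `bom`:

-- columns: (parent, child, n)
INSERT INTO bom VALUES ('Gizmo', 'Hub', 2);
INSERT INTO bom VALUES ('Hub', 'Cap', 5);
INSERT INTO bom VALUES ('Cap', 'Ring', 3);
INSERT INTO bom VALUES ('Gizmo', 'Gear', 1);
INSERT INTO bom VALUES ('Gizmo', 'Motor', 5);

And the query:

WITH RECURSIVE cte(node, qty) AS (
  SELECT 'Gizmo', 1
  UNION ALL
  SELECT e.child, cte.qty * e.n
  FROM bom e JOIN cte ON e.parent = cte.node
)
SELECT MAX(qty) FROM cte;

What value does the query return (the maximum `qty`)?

Base: (Gizmo, qty=1).
Iteration 1: components of {Gizmo} -> Gear = 1*1 = 1, Hub = 1*2 = 2, Motor = 1*5 = 5.
Iteration 2: components of {Gear,Hub,Motor} -> Cap = 2*5 = 10.
Iteration 3: components of {Cap} -> Ring = 10*3 = 30.
Iteration 4: no further components; recursion stops.
qty values: 1, 2, 1, 5, 10, 30; the maximum is 30.

30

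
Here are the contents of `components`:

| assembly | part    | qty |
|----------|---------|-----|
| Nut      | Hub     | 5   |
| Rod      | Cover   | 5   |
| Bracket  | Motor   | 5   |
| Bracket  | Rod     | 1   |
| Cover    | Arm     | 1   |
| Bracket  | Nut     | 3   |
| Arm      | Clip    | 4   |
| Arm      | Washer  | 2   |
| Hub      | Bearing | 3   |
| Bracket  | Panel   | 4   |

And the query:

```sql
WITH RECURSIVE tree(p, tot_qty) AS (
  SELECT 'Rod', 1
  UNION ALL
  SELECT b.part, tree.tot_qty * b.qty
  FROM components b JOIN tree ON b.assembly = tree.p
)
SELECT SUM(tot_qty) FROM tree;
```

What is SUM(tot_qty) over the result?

41

Base: (Rod, tot_qty=1).
Iteration 1: components of {Rod} -> Cover = 1*5 = 5.
Iteration 2: components of {Cover} -> Arm = 5*1 = 5.
Iteration 3: components of {Arm} -> Clip = 5*4 = 20, Washer = 5*2 = 10.
Iteration 4: no further components; recursion stops.
SUM(tot_qty) = 1 + 5 + 5 + 20 + 10 = 41.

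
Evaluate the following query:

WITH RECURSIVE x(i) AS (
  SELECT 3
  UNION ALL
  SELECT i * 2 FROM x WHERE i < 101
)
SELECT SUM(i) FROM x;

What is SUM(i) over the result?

Base: i=3.
Iteration 1: 3 < 101 holds -> i = 3 * 2 = 6.
Iteration 2: 6 < 101 holds -> i = 6 * 2 = 12.
Iteration 3: 12 < 101 holds -> i = 12 * 2 = 24.
Iteration 4: 24 < 101 holds -> i = 24 * 2 = 48.
Iteration 5: 48 < 101 holds -> i = 48 * 2 = 96.
Iteration 6: 96 < 101 holds -> i = 96 * 2 = 192.
Iteration 7: 192 < 101 fails; recursion stops.
SUM(i) = 3 + 6 + 12 + 24 + 48 + 96 + 192 = 381.

381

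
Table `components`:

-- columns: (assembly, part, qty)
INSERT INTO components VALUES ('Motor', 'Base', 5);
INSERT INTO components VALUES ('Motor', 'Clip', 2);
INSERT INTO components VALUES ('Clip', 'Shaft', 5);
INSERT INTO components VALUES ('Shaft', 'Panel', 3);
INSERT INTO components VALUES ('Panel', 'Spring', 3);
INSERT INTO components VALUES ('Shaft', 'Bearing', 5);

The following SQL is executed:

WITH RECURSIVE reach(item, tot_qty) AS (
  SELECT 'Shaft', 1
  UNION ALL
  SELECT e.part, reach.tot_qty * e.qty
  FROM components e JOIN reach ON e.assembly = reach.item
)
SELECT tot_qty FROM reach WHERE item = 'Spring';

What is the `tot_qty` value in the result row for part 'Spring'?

9

Base: (Shaft, tot_qty=1).
Iteration 1: components of {Shaft} -> Bearing = 1*5 = 5, Panel = 1*3 = 3.
Iteration 2: components of {Bearing,Panel} -> Spring = 3*3 = 9.
Iteration 3: no further components; recursion stops.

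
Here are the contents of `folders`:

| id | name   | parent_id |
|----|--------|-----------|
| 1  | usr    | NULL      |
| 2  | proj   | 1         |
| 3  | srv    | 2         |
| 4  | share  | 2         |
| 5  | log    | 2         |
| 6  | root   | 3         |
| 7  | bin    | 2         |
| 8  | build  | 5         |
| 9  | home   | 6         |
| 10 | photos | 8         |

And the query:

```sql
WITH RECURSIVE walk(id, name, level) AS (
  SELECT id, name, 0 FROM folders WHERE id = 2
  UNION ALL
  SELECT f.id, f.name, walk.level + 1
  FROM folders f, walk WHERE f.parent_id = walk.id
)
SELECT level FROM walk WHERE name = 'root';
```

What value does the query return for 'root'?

Base: id=2 (proj) at level 0.
Iteration 1: rows with parent_id in {2} -> srv (id 3, level 1), share (id 4, level 1), log (id 5, level 1), bin (id 7, level 1).
Iteration 2: rows with parent_id in {3,4,5,7} -> root (id 6, level 2), build (id 8, level 2).
Iteration 3: rows with parent_id in {6,8} -> home (id 9, level 3), photos (id 10, level 3).
Iteration 4: no rows with parent_id in {9,10}; recursion stops.

2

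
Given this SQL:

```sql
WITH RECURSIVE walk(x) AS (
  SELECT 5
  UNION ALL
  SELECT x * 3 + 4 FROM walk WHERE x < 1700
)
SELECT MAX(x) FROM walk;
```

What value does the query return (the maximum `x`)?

5101

Base: x=5.
Iteration 1: 5 < 1700 holds -> x = 5 * 3 + 4 = 19.
Iteration 2: 19 < 1700 holds -> x = 19 * 3 + 4 = 61.
Iteration 3: 61 < 1700 holds -> x = 61 * 3 + 4 = 187.
Iteration 4: 187 < 1700 holds -> x = 187 * 3 + 4 = 565.
Iteration 5: 565 < 1700 holds -> x = 565 * 3 + 4 = 1699.
Iteration 6: 1699 < 1700 holds -> x = 1699 * 3 + 4 = 5101.
Iteration 7: 5101 < 1700 fails; recursion stops.
x values: 5, 19, 61, 187, 565, 1699, 5101; the maximum is 5101.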